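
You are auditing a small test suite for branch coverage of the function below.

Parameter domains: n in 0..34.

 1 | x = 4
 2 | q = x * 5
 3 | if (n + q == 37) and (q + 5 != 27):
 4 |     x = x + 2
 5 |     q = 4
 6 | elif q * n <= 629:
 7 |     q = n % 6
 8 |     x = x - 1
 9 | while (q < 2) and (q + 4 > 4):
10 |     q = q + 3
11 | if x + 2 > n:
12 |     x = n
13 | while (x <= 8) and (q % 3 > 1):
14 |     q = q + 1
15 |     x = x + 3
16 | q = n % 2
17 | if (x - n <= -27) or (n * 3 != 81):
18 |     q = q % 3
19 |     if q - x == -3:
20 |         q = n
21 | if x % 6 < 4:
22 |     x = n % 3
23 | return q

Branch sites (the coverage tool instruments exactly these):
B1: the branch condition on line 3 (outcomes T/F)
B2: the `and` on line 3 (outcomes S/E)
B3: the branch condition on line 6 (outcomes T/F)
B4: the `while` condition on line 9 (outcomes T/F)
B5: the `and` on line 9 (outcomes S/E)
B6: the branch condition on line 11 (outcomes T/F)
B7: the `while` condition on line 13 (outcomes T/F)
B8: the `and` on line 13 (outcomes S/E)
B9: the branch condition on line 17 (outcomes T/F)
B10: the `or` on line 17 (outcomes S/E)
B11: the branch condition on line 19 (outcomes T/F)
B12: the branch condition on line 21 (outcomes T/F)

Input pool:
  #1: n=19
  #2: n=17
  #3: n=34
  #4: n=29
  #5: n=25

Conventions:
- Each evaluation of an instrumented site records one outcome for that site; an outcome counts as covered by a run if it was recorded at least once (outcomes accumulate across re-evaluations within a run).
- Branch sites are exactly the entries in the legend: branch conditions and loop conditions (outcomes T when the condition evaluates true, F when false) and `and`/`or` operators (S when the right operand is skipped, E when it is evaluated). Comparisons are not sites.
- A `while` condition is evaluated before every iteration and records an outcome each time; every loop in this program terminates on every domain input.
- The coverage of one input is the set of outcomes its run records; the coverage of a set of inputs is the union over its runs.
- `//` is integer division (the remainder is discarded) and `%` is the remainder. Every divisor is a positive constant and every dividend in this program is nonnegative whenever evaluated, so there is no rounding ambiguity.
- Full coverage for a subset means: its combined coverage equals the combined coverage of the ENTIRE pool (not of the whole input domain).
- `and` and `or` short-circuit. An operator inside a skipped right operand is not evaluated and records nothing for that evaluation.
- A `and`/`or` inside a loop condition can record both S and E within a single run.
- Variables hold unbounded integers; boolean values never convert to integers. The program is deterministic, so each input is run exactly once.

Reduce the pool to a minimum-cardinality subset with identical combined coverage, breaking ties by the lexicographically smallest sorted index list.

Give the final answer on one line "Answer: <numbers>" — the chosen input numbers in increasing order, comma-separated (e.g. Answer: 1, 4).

input #1 (n=19): covers B1=F, B2=S, B3=T, B4=T, B4=F, B5=S, B5=E, B6=F, B7=F, B8=E, B9=T, B10=E, B11=F, B12=T
input #2 (n=17): covers B1=T, B2=E, B4=F, B5=S, B6=F, B7=F, B8=E, B9=T, B10=E, B11=F, B12=T
input #3 (n=34): covers B1=F, B2=S, B3=F, B4=F, B5=S, B6=F, B7=T, B7=F, B8=E, B9=T, B10=S, B11=F, B12=T
input #4 (n=29): covers B1=F, B2=S, B3=T, B4=F, B5=S, B6=F, B7=T, B7=F, B8=E, B9=T, B10=E, B11=F, B12=T
input #5 (n=25): covers B1=F, B2=S, B3=T, B4=T, B4=F, B5=S, B5=E, B6=F, B7=F, B8=E, B9=T, B10=E, B11=F, B12=T
the full pool covers 19 outcomes: B1=T, B1=F, B2=S, B2=E, B3=T, B3=F, B4=T, B4=F, B5=S, B5=E, B6=F, B7=T, B7=F, B8=E, B9=T, B10=S, B10=E, B11=F, B12=T
checked all size-1 subsets: none covers 19 outcomes (max 14/19)
checked all size-2 subsets: none covers 19 outcomes (max 17/19)
the canonical winner is {1, 2, 3}: size 3, full 19-outcome coverage, earliest index list among size-3 covers

Answer: 1, 2, 3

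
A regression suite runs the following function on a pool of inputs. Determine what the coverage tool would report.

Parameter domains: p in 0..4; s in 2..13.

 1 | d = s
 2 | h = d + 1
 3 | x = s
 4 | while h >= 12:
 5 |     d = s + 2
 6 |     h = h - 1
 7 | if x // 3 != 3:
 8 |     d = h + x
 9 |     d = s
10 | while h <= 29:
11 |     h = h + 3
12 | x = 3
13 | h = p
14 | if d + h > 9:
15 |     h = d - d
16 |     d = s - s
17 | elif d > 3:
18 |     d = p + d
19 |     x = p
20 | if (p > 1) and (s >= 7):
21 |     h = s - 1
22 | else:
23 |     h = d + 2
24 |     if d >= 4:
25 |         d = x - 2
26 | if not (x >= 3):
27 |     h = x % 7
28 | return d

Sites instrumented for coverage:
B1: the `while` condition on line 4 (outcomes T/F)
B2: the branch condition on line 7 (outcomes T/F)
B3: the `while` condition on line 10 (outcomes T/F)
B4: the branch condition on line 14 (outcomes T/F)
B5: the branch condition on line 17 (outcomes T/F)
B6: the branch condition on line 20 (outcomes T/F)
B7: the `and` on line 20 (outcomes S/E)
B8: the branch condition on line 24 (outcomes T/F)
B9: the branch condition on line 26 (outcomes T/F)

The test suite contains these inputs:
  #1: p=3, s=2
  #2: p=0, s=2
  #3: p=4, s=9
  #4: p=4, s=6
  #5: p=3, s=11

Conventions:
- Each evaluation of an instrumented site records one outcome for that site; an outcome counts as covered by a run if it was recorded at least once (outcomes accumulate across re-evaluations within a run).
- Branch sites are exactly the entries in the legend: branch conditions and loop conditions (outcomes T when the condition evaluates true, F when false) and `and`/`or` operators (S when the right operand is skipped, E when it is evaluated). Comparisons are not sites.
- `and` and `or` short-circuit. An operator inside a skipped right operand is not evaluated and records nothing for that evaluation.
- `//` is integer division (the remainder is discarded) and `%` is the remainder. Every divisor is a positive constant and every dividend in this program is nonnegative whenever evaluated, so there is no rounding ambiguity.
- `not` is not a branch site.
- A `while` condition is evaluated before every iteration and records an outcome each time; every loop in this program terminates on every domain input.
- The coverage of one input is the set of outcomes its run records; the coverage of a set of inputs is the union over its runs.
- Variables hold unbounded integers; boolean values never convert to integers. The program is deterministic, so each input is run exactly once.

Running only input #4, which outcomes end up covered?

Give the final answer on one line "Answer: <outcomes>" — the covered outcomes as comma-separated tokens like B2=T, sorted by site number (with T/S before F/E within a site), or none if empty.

Simulating input #4 (p=4, s=6) step by step:
  B1->F, B2->T, B3->T, B3->T, B3->T, B3->T, B3->T, B3->T, B3->T, B3->T
  B3->F, B4->T, B7->E, B6->F, B8->F, B9->F
deduplicating events, the covered set is: B1=F, B2=T, B3=T, B3=F, B4=T, B6=F, B7=E, B8=F, B9=F

Answer: B1=F, B2=T, B3=T, B3=F, B4=T, B6=F, B7=E, B8=F, B9=F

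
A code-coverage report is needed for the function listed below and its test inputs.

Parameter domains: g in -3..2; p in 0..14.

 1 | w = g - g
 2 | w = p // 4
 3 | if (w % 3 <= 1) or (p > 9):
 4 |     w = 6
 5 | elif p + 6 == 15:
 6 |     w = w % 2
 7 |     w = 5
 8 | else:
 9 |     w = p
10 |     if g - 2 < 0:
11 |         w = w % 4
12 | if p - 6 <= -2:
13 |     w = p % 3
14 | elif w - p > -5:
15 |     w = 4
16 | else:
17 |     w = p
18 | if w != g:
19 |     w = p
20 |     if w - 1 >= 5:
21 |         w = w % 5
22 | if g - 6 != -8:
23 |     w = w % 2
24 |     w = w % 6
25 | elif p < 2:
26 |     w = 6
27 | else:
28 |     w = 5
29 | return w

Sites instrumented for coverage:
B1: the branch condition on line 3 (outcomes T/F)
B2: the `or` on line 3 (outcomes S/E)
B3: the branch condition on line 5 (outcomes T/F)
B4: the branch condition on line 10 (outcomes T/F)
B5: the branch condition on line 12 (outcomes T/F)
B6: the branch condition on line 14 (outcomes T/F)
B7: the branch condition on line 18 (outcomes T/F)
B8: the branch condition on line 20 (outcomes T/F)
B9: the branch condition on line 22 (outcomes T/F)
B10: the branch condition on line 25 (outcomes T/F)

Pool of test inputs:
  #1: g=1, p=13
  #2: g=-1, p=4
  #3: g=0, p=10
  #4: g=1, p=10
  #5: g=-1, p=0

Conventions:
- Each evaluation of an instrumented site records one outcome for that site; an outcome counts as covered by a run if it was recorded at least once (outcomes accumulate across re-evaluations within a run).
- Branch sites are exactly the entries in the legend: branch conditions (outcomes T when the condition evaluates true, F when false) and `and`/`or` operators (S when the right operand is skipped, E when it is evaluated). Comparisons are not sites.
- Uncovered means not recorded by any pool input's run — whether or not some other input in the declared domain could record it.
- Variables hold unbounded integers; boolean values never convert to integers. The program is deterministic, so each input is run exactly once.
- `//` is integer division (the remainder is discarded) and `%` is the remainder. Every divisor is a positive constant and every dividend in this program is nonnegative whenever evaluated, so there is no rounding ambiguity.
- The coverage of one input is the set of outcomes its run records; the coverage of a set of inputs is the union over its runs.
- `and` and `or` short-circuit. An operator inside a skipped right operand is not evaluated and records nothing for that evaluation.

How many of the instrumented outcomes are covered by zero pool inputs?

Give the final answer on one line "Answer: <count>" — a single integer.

#1 (g=1, p=13) -> B2->S, B1->T, B5->F, B6->F, B7->T, B8->T, B9->T; covered: B1=T, B2=S, B5=F, B6=F, B7=T, B8=T, B9=T
#2 (g=-1, p=4) -> B2->S, B1->T, B5->T, B7->T, B8->F, B9->T; covered: B1=T, B2=S, B5=T, B7=T, B8=F, B9=T
#3 (g=0, p=10) -> B2->E, B1->T, B5->F, B6->T, B7->T, B8->T, B9->T; covered: B1=T, B2=E, B5=F, B6=T, B7=T, B8=T, B9=T
#4 (g=1, p=10) -> B2->E, B1->T, B5->F, B6->T, B7->T, B8->T, B9->T; covered: B1=T, B2=E, B5=F, B6=T, B7=T, B8=T, B9=T
#5 (g=-1, p=0) -> B2->S, B1->T, B5->T, B7->T, B8->F, B9->T; covered: B1=T, B2=S, B5=T, B7=T, B8=F, B9=T
union over the pool: B1=T, B2=S, B2=E, B5=T, B5=F, B6=T, B6=F, B7=T, B8=T, B8=F, B9=T
uncovered (9 of 20): B1=F, B3=T, B3=F, B4=T, B4=F, B7=F, B9=F, B10=T, B10=F

Answer: 9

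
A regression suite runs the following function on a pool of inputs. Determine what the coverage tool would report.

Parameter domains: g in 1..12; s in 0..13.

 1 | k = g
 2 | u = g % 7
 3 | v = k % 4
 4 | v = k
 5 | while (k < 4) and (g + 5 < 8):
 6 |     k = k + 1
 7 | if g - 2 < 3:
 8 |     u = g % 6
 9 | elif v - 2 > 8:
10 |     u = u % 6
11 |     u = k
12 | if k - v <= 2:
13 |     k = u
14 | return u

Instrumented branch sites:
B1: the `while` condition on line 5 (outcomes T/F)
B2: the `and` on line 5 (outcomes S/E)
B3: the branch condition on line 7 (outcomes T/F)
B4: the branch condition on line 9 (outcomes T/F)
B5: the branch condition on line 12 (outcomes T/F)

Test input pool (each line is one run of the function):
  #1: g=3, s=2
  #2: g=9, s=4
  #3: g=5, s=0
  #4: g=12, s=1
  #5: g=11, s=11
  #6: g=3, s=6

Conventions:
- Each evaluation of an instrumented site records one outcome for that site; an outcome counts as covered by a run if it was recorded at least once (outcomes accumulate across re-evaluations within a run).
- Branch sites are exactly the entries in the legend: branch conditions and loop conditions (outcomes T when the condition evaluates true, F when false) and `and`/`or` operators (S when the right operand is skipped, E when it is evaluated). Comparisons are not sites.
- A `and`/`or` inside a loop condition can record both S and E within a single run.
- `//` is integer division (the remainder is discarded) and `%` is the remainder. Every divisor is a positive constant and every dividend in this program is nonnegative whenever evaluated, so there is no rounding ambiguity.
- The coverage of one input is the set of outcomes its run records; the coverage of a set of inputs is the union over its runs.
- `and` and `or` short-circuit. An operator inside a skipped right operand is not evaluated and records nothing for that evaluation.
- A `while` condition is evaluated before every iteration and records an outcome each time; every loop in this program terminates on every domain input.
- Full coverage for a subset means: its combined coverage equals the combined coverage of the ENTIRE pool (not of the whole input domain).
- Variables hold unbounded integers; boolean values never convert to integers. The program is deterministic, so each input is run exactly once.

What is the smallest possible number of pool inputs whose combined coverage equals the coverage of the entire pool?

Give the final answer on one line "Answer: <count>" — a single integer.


input #1, g=3, s=2: outcomes B1=F, B2=E, B3=T, B5=T
input #2, g=9, s=4: outcomes B1=F, B2=S, B3=F, B4=F, B5=T
input #3, g=5, s=0: outcomes B1=F, B2=S, B3=F, B4=F, B5=T
input #4, g=12, s=1: outcomes B1=F, B2=S, B3=F, B4=T, B5=T
input #5, g=11, s=11: outcomes B1=F, B2=S, B3=F, B4=T, B5=T
input #6, g=3, s=6: outcomes B1=F, B2=E, B3=T, B5=T
pool-wide coverage (8 outcomes): B1=F, B2=S, B2=E, B3=T, B3=F, B4=T, B4=F, B5=T
checked all size-1 subsets: none covers 8 outcomes (max 5/8)
checked all size-2 subsets: none covers 8 outcomes (max 7/8)
inputs {1, 2, 4} (size 3) cover everything; no size-3 subset with a lexicographically smaller index list covers all 8
Answer: 3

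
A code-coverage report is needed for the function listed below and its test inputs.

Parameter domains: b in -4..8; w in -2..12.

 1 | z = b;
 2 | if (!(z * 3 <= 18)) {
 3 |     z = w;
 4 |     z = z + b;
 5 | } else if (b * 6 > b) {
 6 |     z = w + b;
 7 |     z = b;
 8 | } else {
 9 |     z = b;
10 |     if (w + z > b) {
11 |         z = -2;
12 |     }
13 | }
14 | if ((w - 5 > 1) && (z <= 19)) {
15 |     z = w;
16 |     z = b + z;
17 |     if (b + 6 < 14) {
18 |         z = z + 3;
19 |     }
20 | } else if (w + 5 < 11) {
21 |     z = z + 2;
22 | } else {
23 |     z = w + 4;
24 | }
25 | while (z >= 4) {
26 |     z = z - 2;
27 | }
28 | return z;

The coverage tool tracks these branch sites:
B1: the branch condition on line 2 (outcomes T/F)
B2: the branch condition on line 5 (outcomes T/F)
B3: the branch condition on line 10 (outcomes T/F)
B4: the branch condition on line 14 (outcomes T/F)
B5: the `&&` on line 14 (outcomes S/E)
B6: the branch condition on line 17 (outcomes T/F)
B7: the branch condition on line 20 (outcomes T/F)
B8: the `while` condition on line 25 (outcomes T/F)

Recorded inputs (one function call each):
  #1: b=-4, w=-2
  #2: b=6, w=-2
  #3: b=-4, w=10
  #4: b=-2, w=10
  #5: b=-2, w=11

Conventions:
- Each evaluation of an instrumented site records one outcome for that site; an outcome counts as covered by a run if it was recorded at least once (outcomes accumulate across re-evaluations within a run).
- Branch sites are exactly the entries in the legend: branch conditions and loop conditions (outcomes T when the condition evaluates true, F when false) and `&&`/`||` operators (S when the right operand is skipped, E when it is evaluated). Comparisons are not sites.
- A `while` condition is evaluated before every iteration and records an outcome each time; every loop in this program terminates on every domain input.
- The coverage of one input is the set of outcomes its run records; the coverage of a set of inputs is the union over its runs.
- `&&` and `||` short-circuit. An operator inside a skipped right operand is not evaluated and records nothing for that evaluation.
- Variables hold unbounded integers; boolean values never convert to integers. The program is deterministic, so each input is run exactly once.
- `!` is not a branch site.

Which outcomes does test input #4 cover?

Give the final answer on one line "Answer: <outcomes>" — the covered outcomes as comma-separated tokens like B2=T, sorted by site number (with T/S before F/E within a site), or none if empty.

Event log for input #4 (b=-2, w=10):
  B1->F, B2->F, B3->T, B5->E, B4->T, B6->T, B8->T, B8->T, B8->T, B8->T
  B8->F
collecting distinct outcomes: B1=F, B2=F, B3=T, B4=T, B5=E, B6=T, B8=T, B8=F

Answer: B1=F, B2=F, B3=T, B4=T, B5=E, B6=T, B8=T, B8=F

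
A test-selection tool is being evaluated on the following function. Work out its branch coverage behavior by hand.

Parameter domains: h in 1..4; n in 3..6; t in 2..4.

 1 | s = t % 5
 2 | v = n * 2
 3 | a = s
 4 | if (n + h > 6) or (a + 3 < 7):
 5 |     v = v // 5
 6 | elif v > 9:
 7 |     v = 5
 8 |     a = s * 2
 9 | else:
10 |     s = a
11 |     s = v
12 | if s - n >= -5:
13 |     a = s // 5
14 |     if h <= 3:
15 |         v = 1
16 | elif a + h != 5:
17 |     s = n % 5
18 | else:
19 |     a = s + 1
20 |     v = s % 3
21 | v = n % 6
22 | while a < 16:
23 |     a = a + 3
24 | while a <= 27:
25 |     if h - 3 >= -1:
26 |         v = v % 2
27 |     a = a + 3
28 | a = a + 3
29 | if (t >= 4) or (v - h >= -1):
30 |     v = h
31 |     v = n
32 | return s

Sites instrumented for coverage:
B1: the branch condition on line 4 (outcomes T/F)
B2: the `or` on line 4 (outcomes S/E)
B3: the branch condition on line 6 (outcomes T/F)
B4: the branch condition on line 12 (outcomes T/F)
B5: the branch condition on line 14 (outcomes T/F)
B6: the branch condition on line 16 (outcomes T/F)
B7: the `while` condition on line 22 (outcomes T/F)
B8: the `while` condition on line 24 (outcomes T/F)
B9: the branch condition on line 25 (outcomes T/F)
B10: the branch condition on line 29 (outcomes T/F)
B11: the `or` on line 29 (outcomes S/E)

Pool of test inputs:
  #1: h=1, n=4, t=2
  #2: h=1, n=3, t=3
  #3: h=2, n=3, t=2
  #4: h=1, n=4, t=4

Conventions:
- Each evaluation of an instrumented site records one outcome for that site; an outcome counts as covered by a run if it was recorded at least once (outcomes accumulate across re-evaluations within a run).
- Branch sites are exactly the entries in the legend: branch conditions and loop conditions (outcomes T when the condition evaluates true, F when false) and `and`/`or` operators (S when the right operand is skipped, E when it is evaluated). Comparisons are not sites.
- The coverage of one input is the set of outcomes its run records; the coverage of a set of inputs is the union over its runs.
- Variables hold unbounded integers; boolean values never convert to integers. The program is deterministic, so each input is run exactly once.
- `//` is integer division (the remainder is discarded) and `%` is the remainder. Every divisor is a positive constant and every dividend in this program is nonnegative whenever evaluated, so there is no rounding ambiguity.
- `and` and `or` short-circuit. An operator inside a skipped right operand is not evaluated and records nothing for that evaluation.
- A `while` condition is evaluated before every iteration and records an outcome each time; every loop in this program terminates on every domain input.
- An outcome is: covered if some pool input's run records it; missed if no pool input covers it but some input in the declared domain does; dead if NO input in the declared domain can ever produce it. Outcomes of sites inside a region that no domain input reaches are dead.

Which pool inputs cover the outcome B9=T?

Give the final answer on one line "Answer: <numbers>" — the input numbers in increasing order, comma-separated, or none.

input #1 (h=1, n=4, t=2): never hits B9=T
input #2 (h=1, n=3, t=3): never hits B9=T
input #3 (h=2, n=3, t=2): hits B9=T
input #4 (h=1, n=4, t=4): never hits B9=T

Answer: 3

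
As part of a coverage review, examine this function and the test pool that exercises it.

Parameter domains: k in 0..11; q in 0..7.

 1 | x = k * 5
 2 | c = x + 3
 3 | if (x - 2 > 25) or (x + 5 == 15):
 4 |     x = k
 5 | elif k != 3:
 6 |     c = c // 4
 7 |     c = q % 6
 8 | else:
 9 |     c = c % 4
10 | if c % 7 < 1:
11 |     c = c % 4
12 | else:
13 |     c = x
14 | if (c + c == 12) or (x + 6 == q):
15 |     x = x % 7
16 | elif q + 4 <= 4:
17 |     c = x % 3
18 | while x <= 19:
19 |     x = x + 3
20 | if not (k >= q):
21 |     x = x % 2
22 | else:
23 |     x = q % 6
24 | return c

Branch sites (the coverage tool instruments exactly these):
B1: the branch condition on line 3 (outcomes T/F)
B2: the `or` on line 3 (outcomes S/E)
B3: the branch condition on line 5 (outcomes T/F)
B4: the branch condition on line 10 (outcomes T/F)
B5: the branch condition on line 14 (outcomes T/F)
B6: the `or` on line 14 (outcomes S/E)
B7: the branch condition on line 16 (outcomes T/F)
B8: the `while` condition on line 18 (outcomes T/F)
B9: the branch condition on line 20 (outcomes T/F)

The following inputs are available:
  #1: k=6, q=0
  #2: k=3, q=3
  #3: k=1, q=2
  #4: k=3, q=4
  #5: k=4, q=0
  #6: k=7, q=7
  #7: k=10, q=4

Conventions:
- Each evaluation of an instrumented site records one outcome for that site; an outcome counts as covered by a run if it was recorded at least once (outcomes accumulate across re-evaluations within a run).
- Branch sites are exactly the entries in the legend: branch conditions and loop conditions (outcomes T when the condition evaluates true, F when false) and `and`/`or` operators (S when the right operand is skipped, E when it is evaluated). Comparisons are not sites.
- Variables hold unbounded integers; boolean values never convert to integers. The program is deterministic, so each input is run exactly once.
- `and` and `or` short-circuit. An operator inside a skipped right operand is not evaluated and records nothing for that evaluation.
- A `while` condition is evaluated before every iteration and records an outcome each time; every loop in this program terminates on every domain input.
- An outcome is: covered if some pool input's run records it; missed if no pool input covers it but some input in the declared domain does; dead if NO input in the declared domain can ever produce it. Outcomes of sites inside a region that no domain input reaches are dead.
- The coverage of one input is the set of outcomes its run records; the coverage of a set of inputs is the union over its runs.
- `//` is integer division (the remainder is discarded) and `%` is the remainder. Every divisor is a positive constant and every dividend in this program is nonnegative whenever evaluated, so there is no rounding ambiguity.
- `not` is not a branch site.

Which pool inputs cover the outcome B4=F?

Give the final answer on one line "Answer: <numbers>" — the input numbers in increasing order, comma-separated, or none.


input #1 (k=6, q=0): covers B4=F
input #2 (k=3, q=3): covers B4=F
input #3 (k=1, q=2): covers B4=F
input #4 (k=3, q=4): covers B4=F
input #5 (k=4, q=0): misses B4=F
input #6 (k=7, q=7): covers B4=F
input #7 (k=10, q=4): covers B4=F
Answer: 1, 2, 3, 4, 6, 7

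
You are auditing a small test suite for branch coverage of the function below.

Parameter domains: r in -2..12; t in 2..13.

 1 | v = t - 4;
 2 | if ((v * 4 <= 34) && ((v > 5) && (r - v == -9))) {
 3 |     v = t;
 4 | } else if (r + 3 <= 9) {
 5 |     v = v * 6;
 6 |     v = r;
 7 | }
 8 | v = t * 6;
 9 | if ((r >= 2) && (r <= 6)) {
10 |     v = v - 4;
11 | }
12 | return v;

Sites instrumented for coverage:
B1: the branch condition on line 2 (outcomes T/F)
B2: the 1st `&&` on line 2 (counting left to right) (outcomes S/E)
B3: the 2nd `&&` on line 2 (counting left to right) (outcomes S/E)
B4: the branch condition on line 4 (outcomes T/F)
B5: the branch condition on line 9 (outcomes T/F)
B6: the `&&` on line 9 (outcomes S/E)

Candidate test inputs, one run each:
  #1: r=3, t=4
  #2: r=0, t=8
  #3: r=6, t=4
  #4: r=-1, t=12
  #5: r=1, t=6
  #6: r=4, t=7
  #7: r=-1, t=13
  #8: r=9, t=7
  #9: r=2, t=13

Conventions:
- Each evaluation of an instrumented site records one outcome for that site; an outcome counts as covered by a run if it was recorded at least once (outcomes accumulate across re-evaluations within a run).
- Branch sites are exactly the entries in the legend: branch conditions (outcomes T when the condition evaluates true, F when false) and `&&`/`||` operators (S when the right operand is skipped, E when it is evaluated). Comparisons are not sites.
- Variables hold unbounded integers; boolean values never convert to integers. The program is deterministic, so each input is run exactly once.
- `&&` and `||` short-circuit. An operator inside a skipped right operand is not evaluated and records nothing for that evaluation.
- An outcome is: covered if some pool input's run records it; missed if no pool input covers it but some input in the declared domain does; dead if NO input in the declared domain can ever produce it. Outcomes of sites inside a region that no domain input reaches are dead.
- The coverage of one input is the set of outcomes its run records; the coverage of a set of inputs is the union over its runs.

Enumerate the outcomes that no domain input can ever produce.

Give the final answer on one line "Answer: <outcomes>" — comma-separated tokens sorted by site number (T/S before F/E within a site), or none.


running all 180 domain inputs and tallying outcomes:
  reachable outcomes have witnesses, e.g. B1=T (e.g. r=-2, t=11), B1=F (e.g. r=-2, t=2), B2=S (e.g. r=-2, t=13), B2=E (e.g. r=-2, t=2)
Answer: none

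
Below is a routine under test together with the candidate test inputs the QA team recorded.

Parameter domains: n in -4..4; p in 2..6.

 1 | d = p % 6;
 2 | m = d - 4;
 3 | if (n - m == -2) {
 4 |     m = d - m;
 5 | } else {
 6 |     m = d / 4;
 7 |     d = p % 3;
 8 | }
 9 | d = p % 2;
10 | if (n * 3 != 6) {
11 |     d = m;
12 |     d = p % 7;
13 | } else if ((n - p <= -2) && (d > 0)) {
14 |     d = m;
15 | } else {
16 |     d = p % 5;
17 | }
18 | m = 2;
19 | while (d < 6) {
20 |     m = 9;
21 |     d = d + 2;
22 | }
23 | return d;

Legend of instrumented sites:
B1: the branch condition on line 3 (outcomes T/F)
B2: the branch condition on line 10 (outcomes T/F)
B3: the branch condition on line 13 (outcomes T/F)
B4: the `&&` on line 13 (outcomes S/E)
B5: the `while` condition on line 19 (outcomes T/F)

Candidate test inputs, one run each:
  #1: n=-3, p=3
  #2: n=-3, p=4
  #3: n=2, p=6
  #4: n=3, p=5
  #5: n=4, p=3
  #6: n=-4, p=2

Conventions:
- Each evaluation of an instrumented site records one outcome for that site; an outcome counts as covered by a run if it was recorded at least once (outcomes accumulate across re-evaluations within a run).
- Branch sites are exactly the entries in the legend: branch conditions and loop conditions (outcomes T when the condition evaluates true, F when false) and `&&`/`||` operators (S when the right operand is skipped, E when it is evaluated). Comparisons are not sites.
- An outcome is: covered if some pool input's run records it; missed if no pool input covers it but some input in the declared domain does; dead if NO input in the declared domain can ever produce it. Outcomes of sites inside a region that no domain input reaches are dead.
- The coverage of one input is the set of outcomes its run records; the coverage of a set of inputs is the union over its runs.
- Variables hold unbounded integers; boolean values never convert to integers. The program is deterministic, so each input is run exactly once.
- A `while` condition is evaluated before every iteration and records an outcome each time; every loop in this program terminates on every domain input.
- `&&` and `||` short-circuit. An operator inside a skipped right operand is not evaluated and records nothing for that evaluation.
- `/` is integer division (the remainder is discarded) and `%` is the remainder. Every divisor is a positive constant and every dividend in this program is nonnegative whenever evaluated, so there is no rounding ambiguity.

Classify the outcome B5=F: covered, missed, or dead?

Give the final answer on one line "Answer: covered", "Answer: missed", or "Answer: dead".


B5=F is recorded by pool input(s) 1, 2, 3, 4, 5, 6 -> covered
Answer: covered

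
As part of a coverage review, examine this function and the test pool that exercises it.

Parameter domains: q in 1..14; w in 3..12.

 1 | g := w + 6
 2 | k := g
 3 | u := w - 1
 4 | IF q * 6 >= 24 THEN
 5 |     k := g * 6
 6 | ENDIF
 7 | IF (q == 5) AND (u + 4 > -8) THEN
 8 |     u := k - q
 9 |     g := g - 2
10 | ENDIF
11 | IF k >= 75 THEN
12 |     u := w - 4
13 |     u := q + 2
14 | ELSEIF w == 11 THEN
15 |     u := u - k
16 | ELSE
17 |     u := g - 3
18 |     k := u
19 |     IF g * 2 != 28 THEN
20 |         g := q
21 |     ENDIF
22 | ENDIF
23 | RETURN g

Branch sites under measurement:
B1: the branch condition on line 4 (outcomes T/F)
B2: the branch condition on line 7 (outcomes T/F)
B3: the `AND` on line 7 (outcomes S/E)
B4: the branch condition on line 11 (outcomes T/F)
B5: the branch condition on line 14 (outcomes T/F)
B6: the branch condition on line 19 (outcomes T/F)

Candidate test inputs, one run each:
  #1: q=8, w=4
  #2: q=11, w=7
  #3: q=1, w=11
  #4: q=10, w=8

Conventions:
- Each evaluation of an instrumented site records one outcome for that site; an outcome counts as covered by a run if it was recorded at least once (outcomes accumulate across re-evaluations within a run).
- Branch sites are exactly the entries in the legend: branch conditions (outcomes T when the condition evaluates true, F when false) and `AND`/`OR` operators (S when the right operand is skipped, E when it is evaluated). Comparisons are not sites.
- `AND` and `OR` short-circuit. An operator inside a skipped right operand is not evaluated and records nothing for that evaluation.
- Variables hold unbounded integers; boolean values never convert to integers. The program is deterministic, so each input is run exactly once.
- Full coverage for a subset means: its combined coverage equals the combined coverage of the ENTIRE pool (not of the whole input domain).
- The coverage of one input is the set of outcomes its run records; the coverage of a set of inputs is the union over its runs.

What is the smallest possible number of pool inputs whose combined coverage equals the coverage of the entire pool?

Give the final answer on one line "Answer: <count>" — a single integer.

run #1 (q=8, w=4) runs B1->T, B3->S, B2->F, B4->F, B5->F, B6->T; records B1=T, B2=F, B3=S, B4=F, B5=F, B6=T
run #2 (q=11, w=7) runs B1->T, B3->S, B2->F, B4->T; records B1=T, B2=F, B3=S, B4=T
run #3 (q=1, w=11) runs B1->F, B3->S, B2->F, B4->F, B5->T; records B1=F, B2=F, B3=S, B4=F, B5=T
run #4 (q=10, w=8) runs B1->T, B3->S, B2->F, B4->T; records B1=T, B2=F, B3=S, B4=T
pool-wide coverage (9 outcomes): B1=T, B1=F, B2=F, B3=S, B4=T, B4=F, B5=T, B5=F, B6=T
size 1 is not enough: best union over all size-1 subsets is 6/9
size 2 is not enough: best union over all size-2 subsets is 8/9
the canonical winner is {1, 2, 3}: size 3, full 9-outcome coverage, earliest index list among size-3 covers

Answer: 3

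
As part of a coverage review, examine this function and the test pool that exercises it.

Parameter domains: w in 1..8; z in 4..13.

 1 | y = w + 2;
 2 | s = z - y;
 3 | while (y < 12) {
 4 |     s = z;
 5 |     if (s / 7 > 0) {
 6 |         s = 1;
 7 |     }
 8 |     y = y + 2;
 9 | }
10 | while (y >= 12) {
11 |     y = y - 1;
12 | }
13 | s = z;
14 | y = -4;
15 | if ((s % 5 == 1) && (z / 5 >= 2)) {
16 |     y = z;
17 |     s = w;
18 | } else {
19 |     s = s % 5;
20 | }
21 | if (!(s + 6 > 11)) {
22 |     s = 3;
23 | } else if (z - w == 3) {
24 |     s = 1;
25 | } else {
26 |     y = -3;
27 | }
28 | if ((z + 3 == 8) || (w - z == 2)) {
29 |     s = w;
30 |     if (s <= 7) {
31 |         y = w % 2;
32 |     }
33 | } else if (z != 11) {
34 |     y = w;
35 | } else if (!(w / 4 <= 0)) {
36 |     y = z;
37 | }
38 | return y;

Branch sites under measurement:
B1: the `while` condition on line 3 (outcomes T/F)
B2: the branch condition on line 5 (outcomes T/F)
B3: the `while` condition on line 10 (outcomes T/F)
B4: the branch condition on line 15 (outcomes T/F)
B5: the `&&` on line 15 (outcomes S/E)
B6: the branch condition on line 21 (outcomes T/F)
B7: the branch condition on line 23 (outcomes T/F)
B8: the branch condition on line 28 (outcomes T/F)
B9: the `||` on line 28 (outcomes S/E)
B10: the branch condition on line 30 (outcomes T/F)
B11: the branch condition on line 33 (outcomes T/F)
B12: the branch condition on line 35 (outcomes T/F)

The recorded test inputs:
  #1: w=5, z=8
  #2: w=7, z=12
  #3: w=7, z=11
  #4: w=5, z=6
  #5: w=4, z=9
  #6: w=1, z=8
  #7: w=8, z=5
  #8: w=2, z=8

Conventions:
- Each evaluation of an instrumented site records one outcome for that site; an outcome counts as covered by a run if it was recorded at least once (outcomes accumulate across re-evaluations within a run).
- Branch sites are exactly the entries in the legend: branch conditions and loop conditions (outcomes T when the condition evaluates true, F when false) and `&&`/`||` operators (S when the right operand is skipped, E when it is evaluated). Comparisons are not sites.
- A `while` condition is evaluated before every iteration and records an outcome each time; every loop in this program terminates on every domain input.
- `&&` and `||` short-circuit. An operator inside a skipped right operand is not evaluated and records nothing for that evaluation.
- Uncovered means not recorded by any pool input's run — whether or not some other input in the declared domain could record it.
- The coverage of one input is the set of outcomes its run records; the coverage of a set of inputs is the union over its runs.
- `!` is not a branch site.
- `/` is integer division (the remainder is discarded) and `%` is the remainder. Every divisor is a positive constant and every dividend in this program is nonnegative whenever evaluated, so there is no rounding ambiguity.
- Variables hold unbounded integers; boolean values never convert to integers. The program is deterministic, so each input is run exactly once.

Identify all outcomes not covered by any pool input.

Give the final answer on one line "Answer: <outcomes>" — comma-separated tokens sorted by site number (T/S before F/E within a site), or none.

#1 (w=5, z=8) -> B1->T, B2->T, B1->T, B2->T, B1->T, B2->T, B1->F, B3->T, B3->T, B3->F, B5->S, B4->F, B6->T, B9->E, ...; covered: B1=T, B1=F, B2=T, B3=T, B3=F, B4=F, B5=S, B6=T, B8=F, B9=E, B11=T
#2 (w=7, z=12) -> B1->T, B2->T, B1->T, B2->T, B1->F, B3->T, B3->T, B3->F, B5->S, B4->F, B6->T, B9->E, B8->F, B11->T; covered: B1=T, B1=F, B2=T, B3=T, B3=F, B4=F, B5=S, B6=T, B8=F, B9=E, B11=T
#3 (w=7, z=11) -> B1->T, B2->T, B1->T, B2->T, B1->F, B3->T, B3->T, B3->F, B5->E, B4->T, B6->F, B7->F, B9->E, B8->F, ...; covered: B1=T, B1=F, B2=T, B3=T, B3=F, B4=T, B5=E, B6=F, B7=F, B8=F, B9=E, B11=F, B12=T
#4 (w=5, z=6) -> B1->T, B2->F, B1->T, B2->F, B1->T, B2->F, B1->F, B3->T, B3->T, B3->F, B5->E, B4->F, B6->T, B9->E, ...; covered: B1=T, B1=F, B2=F, B3=T, B3=F, B4=F, B5=E, B6=T, B8=F, B9=E, B11=T
#5 (w=4, z=9) -> B1->T, B2->T, B1->T, B2->T, B1->T, B2->T, B1->F, B3->T, B3->F, B5->S, B4->F, B6->T, B9->E, B8->F, ...; covered: B1=T, B1=F, B2=T, B3=T, B3=F, B4=F, B5=S, B6=T, B8=F, B9=E, B11=T
#6 (w=1, z=8) -> B1->T, B2->T, B1->T, B2->T, B1->T, B2->T, B1->T, B2->T, B1->T, B2->T, B1->F, B3->T, B3->T, B3->F, ...; covered: B1=T, B1=F, B2=T, B3=T, B3=F, B4=F, B5=S, B6=T, B8=F, B9=E, B11=T
#7 (w=8, z=5) -> B1->T, B2->F, B1->F, B3->T, B3->F, B5->S, B4->F, B6->T, B9->S, B8->T, B10->F; covered: B1=T, B1=F, B2=F, B3=T, B3=F, B4=F, B5=S, B6=T, B8=T, B9=S, B10=F
#8 (w=2, z=8) -> B1->T, B2->T, B1->T, B2->T, B1->T, B2->T, B1->T, B2->T, B1->F, B3->T, B3->F, B5->S, B4->F, B6->T, ...; covered: B1=T, B1=F, B2=T, B3=T, B3=F, B4=F, B5=S, B6=T, B8=F, B9=E, B11=T
union over the pool: B1=T, B1=F, B2=T, B2=F, B3=T, B3=F, B4=T, B4=F, B5=S, B5=E, B6=T, B6=F, B7=F, B8=T, B8=F, B9=S, B9=E, B10=F, B11=T, B11=F, B12=T
uncovered (3 of 24): B7=T, B10=T, B12=F

Answer: B7=T, B10=T, B12=F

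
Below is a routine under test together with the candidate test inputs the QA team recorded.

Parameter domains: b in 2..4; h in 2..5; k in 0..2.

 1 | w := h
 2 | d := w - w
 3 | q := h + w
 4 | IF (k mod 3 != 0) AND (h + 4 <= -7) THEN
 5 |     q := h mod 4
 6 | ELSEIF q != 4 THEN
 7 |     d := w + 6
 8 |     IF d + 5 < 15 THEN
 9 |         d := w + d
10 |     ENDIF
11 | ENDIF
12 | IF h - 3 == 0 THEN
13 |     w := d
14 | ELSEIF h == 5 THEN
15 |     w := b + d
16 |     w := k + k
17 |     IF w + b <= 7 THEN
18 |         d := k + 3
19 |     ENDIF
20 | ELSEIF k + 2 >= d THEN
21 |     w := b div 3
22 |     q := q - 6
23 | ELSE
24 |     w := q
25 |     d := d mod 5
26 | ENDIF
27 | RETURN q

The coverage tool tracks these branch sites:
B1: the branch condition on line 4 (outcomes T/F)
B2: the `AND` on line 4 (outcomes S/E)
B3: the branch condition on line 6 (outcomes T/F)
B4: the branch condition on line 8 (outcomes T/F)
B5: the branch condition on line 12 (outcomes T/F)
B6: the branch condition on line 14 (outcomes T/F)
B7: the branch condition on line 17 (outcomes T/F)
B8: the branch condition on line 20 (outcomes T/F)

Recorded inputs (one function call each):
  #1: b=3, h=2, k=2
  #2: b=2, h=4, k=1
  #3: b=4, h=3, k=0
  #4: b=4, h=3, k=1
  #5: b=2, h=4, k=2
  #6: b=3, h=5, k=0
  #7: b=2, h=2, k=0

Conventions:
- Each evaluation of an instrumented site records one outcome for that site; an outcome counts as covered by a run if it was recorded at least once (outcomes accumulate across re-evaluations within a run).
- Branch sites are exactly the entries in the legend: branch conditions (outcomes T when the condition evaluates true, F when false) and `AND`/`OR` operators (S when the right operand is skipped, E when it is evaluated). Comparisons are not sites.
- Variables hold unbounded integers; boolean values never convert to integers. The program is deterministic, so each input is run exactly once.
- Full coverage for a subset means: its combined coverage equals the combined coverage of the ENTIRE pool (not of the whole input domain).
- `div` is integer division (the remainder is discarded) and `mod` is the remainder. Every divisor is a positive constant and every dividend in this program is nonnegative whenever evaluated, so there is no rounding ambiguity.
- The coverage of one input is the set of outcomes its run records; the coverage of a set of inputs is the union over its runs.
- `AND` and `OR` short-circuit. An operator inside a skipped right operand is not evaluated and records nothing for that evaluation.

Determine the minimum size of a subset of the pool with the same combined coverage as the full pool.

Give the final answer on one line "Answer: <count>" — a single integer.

run #1 (b=3, h=2, k=2) runs B2->E, B1->F, B3->F, B5->F, B6->F, B8->T; records B1=F, B2=E, B3=F, B5=F, B6=F, B8=T
run #2 (b=2, h=4, k=1) runs B2->E, B1->F, B3->T, B4->F, B5->F, B6->F, B8->F; records B1=F, B2=E, B3=T, B4=F, B5=F, B6=F, B8=F
run #3 (b=4, h=3, k=0) runs B2->S, B1->F, B3->T, B4->T, B5->T; records B1=F, B2=S, B3=T, B4=T, B5=T
run #4 (b=4, h=3, k=1) runs B2->E, B1->F, B3->T, B4->T, B5->T; records B1=F, B2=E, B3=T, B4=T, B5=T
run #5 (b=2, h=4, k=2) runs B2->E, B1->F, B3->T, B4->F, B5->F, B6->F, B8->F; records B1=F, B2=E, B3=T, B4=F, B5=F, B6=F, B8=F
run #6 (b=3, h=5, k=0) runs B2->S, B1->F, B3->T, B4->F, B5->F, B6->T, B7->T; records B1=F, B2=S, B3=T, B4=F, B5=F, B6=T, B7=T
run #7 (b=2, h=2, k=0) runs B2->S, B1->F, B3->F, B5->F, B6->F, B8->T; records B1=F, B2=S, B3=F, B5=F, B6=F, B8=T
together the pool reaches 14 outcomes: B1=F, B2=S, B2=E, B3=T, B3=F, B4=T, B4=F, B5=T, B5=F, B6=T, B6=F, B7=T, B8=T, B8=F
every size-1 subset falls short of the 14 outcomes (best: 7/14)
every size-2 subset falls short of the 14 outcomes (best: 11/14)
every size-3 subset falls short of the 14 outcomes (best: 13/14)
the canonical winner is {1, 2, 3, 6}: size 4, full 14-outcome coverage, earliest index list among size-4 covers

Answer: 4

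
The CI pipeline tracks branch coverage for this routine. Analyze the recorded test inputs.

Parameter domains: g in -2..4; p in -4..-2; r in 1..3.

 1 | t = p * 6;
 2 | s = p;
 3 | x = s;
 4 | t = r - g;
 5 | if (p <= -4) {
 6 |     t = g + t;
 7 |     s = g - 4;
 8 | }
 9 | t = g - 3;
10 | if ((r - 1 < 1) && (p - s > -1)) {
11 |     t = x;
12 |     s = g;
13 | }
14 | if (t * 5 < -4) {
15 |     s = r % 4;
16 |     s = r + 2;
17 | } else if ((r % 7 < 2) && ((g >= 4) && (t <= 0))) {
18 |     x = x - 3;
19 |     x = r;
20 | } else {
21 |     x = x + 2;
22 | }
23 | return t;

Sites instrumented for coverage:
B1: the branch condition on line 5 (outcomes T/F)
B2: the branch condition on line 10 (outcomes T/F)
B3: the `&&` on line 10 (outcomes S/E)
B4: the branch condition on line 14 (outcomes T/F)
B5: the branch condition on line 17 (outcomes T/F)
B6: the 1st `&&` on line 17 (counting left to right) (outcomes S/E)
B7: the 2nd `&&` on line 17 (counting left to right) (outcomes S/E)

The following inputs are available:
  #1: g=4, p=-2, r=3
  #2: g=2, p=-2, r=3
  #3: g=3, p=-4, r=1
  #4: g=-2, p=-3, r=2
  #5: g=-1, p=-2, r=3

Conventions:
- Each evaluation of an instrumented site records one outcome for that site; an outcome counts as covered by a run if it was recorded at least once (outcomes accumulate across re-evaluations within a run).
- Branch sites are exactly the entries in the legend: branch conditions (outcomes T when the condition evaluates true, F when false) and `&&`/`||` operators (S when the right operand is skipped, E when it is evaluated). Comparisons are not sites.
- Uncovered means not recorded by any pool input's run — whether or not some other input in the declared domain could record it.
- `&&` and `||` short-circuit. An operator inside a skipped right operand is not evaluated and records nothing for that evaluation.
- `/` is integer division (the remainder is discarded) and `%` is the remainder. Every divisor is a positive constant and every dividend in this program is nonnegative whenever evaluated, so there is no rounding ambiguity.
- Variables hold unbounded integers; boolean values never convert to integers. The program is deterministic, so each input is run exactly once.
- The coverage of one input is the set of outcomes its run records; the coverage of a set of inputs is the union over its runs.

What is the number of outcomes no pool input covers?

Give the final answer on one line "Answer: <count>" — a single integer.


run #1 (g=4, p=-2, r=3) records B1=F, B2=F, B3=S, B4=F, B5=F, B6=S
run #2 (g=2, p=-2, r=3) records B1=F, B2=F, B3=S, B4=T
run #3 (g=3, p=-4, r=1) records B1=T, B2=F, B3=E, B4=F, B5=F, B6=E, B7=S
run #4 (g=-2, p=-3, r=2) records B1=F, B2=F, B3=S, B4=T
run #5 (g=-1, p=-2, r=3) records B1=F, B2=F, B3=S, B4=T
union over the pool: B1=T, B1=F, B2=F, B3=S, B3=E, B4=T, B4=F, B5=F, B6=S, B6=E, B7=S
uncovered (3 of 14): B2=T, B5=T, B7=E
Answer: 3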